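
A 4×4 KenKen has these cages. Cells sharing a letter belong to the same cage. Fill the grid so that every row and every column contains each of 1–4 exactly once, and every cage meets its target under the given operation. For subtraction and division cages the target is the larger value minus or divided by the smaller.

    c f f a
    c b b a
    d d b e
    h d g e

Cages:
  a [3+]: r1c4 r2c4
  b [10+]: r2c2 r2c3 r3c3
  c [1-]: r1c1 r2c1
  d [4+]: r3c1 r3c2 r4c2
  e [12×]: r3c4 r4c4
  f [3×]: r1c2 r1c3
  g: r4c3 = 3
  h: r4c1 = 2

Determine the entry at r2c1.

3

Cage d has sum 4, which forces r3c1 = 1.
Cage d needs sum 4; hence r3c2 = 2.
Cage h is a single given cell, so r4c1 = 2.
Cage d has sum 4; hence r4c2 = 1.
Cage g is given, so r4c3 = 3.
Row 4 already has 3; hence r4c4 = 4.
1 is placed in column 2; hence r1c2 = 3.
3 is placed in column 3; hence r1c3 = 1.
Row 1 already has 1, so r1c4 = 2.
Cage b needs sum 10; hence r2c2 = 4.
Cage b has sum 10, leaving r2c3 = 2.
Column 4 now contains 2; hence r2c4 = 1.
3 is placed in column 3, leaving r3c3 = 4.
4 is placed in column 4; hence r3c4 = 3.
3 is placed in row 1; hence r1c1 = 4.
4 is placed in row 2, so r2c1 = 3.
Completed grid: 4 3 1 2 / 3 4 2 1 / 1 2 4 3 / 2 1 3 4.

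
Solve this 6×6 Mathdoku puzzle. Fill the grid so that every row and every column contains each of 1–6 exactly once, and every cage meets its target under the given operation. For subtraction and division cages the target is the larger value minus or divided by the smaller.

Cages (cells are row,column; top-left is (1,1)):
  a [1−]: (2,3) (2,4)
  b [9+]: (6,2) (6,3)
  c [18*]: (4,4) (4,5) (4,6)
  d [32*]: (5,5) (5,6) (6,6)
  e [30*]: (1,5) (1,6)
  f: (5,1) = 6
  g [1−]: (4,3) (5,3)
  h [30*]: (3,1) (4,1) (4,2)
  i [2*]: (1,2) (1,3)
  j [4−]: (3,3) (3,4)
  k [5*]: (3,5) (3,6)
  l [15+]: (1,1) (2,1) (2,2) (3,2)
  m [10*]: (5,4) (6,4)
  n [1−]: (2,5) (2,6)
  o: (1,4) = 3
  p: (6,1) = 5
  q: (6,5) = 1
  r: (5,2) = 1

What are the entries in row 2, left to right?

Cage o is given, so (1,4) = 3.
F is a freebie, so (5,1) = 6.
Cage r is a single given cell, which forces (5,2) = 1.
Cage d has product 32, leaving (5,5) = 4.
Cage d has product 32, so (5,6) = 2.
Cage p is a single given cell, leaving (6,1) = 5.
Row 6 already has 5, leaving (6,4) = 2.
Cage q is a single given cell, which forces (6,5) = 1.
Cage d needs product 32, so (6,6) = 4.
Column 2 now contains 1, which forces (1,2) = 2.
The two cells of cage i must have product 2, leaving (1,3) = 1.
1 is placed in column 5, which forces (3,5) = 5.
Cage k's pair has product 5; hence (3,6) = 1.
The 3 cells of cage h must have product 30, which forces (4,2) = 5.
2 is placed in row 5; hence (5,4) = 5.
Row 1 already has 1; hence (1,1) = 4.
Column 5 now contains 5, so (1,5) = 6.
Cage e needs two cells with product 30, leaving (1,6) = 5.
6 is placed in column 5; hence (2,5) = 2.
5 is placed in column 6, leaving (2,6) = 3.
Row 3 now contains 5; hence (3,3) = 2.
1 is placed in row 3, so (3,4) = 6.
Column 3 already has 2, so (4,3) = 4.
Cage c has product 18, which forces (4,4) = 1.
6 is placed in column 5, leaving (4,5) = 3.
3 is placed in column 6, which forces (4,6) = 6.
Row 5 already has 5, so (5,3) = 3.
Column 3 already has 3, so (6,3) = 6.
2 is placed in row 2, leaving (2,1) = 1.
Cage l needs sum 15, leaving (2,2) = 6.
Row 2 already has 3, which forces (2,3) = 5.
Column 4 now contains 1, which forces (2,4) = 4.
2 is placed in row 3, so (3,1) = 3.
Cage l has sum 15; hence (3,2) = 4.
Row 4 already has 3; hence (4,1) = 2.
Row 6 already has 6, so (6,2) = 3.
Completed grid: 4 2 1 3 6 5 / 1 6 5 4 2 3 / 3 4 2 6 5 1 / 2 5 4 1 3 6 / 6 1 3 5 4 2 / 5 3 6 2 1 4.

1 6 5 4 2 3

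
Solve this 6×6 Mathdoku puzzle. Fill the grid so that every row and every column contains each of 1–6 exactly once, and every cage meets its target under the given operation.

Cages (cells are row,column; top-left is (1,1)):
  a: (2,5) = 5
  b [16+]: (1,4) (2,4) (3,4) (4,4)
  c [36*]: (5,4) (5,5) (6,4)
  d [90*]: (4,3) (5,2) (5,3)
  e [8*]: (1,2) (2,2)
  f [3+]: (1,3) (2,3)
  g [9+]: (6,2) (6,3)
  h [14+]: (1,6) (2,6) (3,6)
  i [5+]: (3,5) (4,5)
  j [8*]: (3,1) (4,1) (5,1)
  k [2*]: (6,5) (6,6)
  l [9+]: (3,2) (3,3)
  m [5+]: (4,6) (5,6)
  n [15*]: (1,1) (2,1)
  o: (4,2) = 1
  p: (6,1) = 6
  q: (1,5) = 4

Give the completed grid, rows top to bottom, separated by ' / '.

Q is a freebie, leaving (1,5) = 4.
A is a freebie, so (2,5) = 5.
Cage o is given; hence (4,2) = 1.
Cage p is a single given cell, leaving (6,1) = 6.
Cage n's pair has product 15, so (1,1) = 5.
4 is placed in row 1; hence (1,2) = 2.
Row 1 already has 2, leaving (1,3) = 1.
Row 2 already has 5; hence (2,1) = 3.
Cage e's pair has product 8, leaving (2,2) = 4.
1 is placed in column 3, so (2,3) = 2.
3 is placed in row 2, leaving (2,6) = 6.
4 is placed in column 2, leaving (6,2) = 5.
5 is placed in row 6, leaving (6,3) = 4.
Cage b has sum 16, so (1,4) = 6.
Column 6 already has 6, so (1,6) = 3.
6 is placed in row 2; hence (2,4) = 1.
Cage h needs sum 14, which forces (3,6) = 5.
Row 3 now contains 5, leaving (3,4) = 4.
Cage b has sum 16, so (4,4) = 5.
Cage m needs two cells with sum 5, leaving (4,6) = 4.
The two cells of cage m must have sum 5, so (5,6) = 1.
1 is placed in column 6; hence (6,6) = 2.
The 3 cells of cage j must have product 8, so (3,1) = 1.
Row 4 now contains 4, so (4,1) = 2.
Row 4 now contains 2; hence (4,5) = 3.
Cage j has product 8, which forces (5,1) = 4.
Cage d needs product 90; hence (5,3) = 5.
Cage c needs product 36, leaving (5,4) = 2.
Cage c needs product 36, leaving (5,5) = 6.
Row 6 already has 2, so (6,4) = 3.
Row 6 already has 2, leaving (6,5) = 1.
Column 5 already has 3; hence (3,5) = 2.
Row 4 now contains 3, which forces (4,3) = 6.
Row 5 already has 6; hence (5,2) = 3.
Column 2 already has 3, so (3,2) = 6.
6 is placed in column 3; hence (3,3) = 3.

5 2 1 6 4 3 / 3 4 2 1 5 6 / 1 6 3 4 2 5 / 2 1 6 5 3 4 / 4 3 5 2 6 1 / 6 5 4 3 1 2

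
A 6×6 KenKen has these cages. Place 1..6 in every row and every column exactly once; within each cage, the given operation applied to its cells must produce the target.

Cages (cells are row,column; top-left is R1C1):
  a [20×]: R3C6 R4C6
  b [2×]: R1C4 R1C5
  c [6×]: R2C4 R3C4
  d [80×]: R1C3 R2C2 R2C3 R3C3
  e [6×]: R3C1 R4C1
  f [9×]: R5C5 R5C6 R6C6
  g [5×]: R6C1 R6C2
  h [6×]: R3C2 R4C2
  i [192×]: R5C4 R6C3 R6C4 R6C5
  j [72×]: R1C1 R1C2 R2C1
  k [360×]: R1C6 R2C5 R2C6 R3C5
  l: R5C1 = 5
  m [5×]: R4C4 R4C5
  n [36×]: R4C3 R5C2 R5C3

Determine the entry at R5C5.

L is a freebie, so R5C1 = 5.
Cage i has product 192; hence R5C4 = 4.
The 3 cells of cage f must have product 9; hence R5C5 = 3.
Cage f has product 9, which forces R5C6 = 1.
Column 1 now contains 5, which forces R6C1 = 1.
1 is placed in row 6, which forces R6C2 = 5.
The 3 cells of cage f must have product 9, which forces R6C6 = 3.
Cage n needs product 36, so R4C3 = 3.
Cage e's pair has product 6; hence R3C1 = 3.
Row 4 already has 3, which forces R4C1 = 2.
Cage j needs product 72; hence R1C2 = 3.
The only place for 3 in row 2 is R2C4.
Cage c's pair has product 6, leaving R3C4 = 2.
Column 4 now contains 2, which forces R6C4 = 6.
Column 4 now contains 2, so R1C4 = 1.
Cage b's pair has product 2; hence R1C5 = 2.
Column 4 now contains 1, so R4C4 = 5.
5 is placed in row 4, so R4C5 = 1.
5 is placed in row 4; hence R4C6 = 4.
2 is placed in column 5, so R6C5 = 4.
The 4 cells of cage k must have product 360, leaving R1C6 = 6.
Cage d has product 80, so R2C2 = 4.
Cage k needs product 360; hence R2C6 = 2.
Cage h's pair has product 6, which forces R3C2 = 1.
Column 6 now contains 4; hence R3C6 = 5.
1 is placed in row 4, leaving R4C2 = 6.
Column 2 already has 6, so R5C2 = 2.
2 is placed in row 5; hence R5C3 = 6.
Row 6 already has 4; hence R6C3 = 2.
Row 1 already has 6; hence R1C1 = 4.
Cage d has product 80, so R1C3 = 5.
Row 2 now contains 4; hence R2C1 = 6.
Cage d has product 80, leaving R2C3 = 1.
Cage k needs product 360, which forces R2C5 = 5.
Row 3 already has 5, so R3C3 = 4.
Row 3 already has 5, leaving R3C5 = 6.
The full grid is 4 3 5 1 2 6 / 6 4 1 3 5 2 / 3 1 4 2 6 5 / 2 6 3 5 1 4 / 5 2 6 4 3 1 / 1 5 2 6 4 3.

3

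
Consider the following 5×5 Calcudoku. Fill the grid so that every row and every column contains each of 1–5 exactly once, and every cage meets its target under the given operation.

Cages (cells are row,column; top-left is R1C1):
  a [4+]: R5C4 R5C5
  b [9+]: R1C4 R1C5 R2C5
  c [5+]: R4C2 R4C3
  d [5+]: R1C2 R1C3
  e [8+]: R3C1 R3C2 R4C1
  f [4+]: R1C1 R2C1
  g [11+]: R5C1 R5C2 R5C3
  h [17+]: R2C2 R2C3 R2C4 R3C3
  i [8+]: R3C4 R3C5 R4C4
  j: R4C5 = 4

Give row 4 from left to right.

5 2 3 1 4

Cage h needs sum 17, so R3C3 = 5.
Cage j is given; hence R4C5 = 4.
Row 2 needs a 2, and only R2C5 is open for it.
The only place for 5 in row 1 is R1C5.
Cage b has sum 9, which forces R1C4 = 2.
2 is placed in column 4, leaving R3C4 = 4.
In row 1, 3 can only go at R1C1, so R1C1 = 3.
3 is placed in column 1; hence R2C1 = 1.
1 is placed in column 1, so R3C1 = 2.
Row 3 now contains 2, so R3C2 = 1.
1 is placed in row 3, so R3C5 = 3.
3 is placed in column 1; hence R4C1 = 5.
Column 1 already has 5, so R5C1 = 4.
4 is placed in row 5, which forces R5C3 = 2.
Column 5 already has 3; hence R5C5 = 1.
1 is placed in column 2, so R1C2 = 4.
Cage d needs two cells with sum 5, so R1C3 = 1.
Cage c needs two cells with sum 5, which forces R4C2 = 2.
Column 3 already has 2; hence R4C3 = 3.
Cage i needs sum 8, which forces R4C4 = 1.
Row 5 now contains 2, which forces R5C2 = 5.
1 is placed in row 5, leaving R5C4 = 3.
5 is placed in column 2, so R2C2 = 3.
Column 3 now contains 3; hence R2C3 = 4.
Column 4 now contains 3, which forces R2C4 = 5.
Completed grid: 3 4 1 2 5 / 1 3 4 5 2 / 2 1 5 4 3 / 5 2 3 1 4 / 4 5 2 3 1.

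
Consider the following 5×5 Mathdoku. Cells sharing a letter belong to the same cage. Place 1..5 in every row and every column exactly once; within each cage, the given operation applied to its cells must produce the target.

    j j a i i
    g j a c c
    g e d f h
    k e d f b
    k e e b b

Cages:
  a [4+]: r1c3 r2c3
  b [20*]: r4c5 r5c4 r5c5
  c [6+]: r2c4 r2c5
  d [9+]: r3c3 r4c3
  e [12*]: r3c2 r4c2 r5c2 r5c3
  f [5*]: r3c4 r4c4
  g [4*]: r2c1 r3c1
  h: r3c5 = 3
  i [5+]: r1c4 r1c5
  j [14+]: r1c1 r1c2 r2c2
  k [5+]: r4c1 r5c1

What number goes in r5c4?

4

The 3 cells of cage j must have sum 14; hence r1c1 = 5.
The 3 cells of cage j must have sum 14, leaving r1c2 = 4.
Cage j needs sum 14, leaving r2c2 = 5.
Cage h is a single given cell, leaving r3c5 = 3.
Cage i's pair has sum 5, so r1c4 = 3.
Cage i's pair has sum 5, leaving r1c5 = 2.
2 is placed in column 5, so r2c5 = 4.
The 4 cells of cage e must have product 12, which forces r5c3 = 2.
Row 1 already has 3, which forces r1c3 = 1.
Row 2 now contains 4, so r2c1 = 1.
Cage a needs two cells with sum 4, so r2c3 = 3.
Row 2 now contains 4, which forces r2c4 = 2.
Cage g's pair has product 4; hence r3c1 = 4.
4 is placed in row 3; hence r3c3 = 5.
Row 3 already has 5; hence r3c4 = 1.
Column 1 already has 4, leaving r4c1 = 2.
Column 3 already has 5, which forces r4c3 = 4.
Column 4 already has 1; hence r4c4 = 5.
Row 4 already has 5, so r4c5 = 1.
Column 1 already has 4; hence r5c1 = 3.
3 is placed in row 5, which forces r5c2 = 1.
The 3 cells of cage b must have product 20, so r5c4 = 4.
Column 5 already has 1, leaving r5c5 = 5.
Row 3 already has 1, which forces r3c2 = 2.
Row 4 now contains 1, which forces r4c2 = 3.
The full grid is 5 4 1 3 2 / 1 5 3 2 4 / 4 2 5 1 3 / 2 3 4 5 1 / 3 1 2 4 5.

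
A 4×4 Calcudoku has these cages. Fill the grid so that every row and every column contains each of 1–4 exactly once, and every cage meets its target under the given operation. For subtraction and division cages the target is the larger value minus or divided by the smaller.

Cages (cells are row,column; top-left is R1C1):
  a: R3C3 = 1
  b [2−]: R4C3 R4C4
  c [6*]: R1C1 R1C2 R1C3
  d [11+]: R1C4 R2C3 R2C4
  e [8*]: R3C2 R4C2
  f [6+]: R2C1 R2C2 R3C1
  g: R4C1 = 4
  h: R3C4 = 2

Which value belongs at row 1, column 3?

2

Cage d needs sum 11, so R1C4 = 4.
Cage d needs sum 11, leaving R2C3 = 4.
Cage d has sum 11, so R2C4 = 3.
A is a freebie, which forces R3C3 = 1.
Cage h is given, leaving R3C4 = 2.
Cage g is given, which forces R4C1 = 4.
Row 4 already has 4, leaving R4C2 = 2.
Row 4 now contains 2; hence R4C3 = 3.
2 is placed in column 4, leaving R4C4 = 1.
3 is placed in column 3, so R1C3 = 2.
Cage f has sum 6, leaving R2C1 = 2.
2 is placed in column 2, which forces R2C2 = 1.
Row 3 now contains 2; hence R3C1 = 3.
Row 3 now contains 2, which forces R3C2 = 4.
3 is placed in column 1, which forces R1C1 = 1.
1 is placed in column 2, which forces R1C2 = 3.
The full grid is 1 3 2 4 / 2 1 4 3 / 3 4 1 2 / 4 2 3 1.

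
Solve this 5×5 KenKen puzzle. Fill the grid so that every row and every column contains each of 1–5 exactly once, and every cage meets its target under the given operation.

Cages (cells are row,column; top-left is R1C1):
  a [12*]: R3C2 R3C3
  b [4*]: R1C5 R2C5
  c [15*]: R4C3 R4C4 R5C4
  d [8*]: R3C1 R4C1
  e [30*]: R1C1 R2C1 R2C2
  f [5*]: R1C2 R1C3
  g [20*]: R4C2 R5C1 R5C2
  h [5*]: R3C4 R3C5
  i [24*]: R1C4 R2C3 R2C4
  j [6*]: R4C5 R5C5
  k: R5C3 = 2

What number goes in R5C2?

4

Cage k is a single given cell, which forces R5C3 = 2.
Row 5 now contains 2; hence R5C5 = 3.
Column 5 now contains 3; hence R4C5 = 2.
Cage d needs two cells with product 8; hence R3C1 = 2.
Row 4 already has 2, which forces R4C1 = 4.
Cage e needs product 30; hence R2C2 = 2.
The 3 cells of cage g must have product 20; hence R5C2 = 4.
Cage i has product 24, leaving R1C4 = 2.
Column 2 now contains 4, so R3C2 = 3.
Cage a needs two cells with product 12; hence R3C3 = 4.
4 is placed in column 3, which forces R2C3 = 3.
The 3 cells of cage i must have product 24, leaving R2C4 = 4.
Row 2 already has 4, leaving R2C5 = 1.
Column 5 now contains 1, so R3C5 = 5.
Cage e needs product 30; hence R1C1 = 3.
Column 5 now contains 1; hence R1C5 = 4.
Row 2 already has 3, so R2C1 = 5.
5 is placed in row 3, leaving R3C4 = 1.
The 3 cells of cage c must have product 15, which forces R4C4 = 3.
Column 1 now contains 5; hence R5C1 = 1.
Column 4 already has 1, which forces R5C4 = 5.
The 3 cells of cage g must have product 20, which forces R4C2 = 5.
The 3 cells of cage c must have product 15, so R4C3 = 1.
5 is placed in column 2, so R1C2 = 1.
1 is placed in column 3, so R1C3 = 5.
The full grid is 3 1 5 2 4 / 5 2 3 4 1 / 2 3 4 1 5 / 4 5 1 3 2 / 1 4 2 5 3.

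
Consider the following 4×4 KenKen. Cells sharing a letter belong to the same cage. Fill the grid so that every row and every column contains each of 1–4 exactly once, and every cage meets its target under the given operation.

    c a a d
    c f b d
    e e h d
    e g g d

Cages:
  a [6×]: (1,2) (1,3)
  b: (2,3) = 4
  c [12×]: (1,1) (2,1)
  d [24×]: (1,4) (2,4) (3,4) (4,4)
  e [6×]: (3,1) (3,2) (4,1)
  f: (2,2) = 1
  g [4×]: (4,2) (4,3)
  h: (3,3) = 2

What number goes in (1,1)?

Cage f is given, which forces (2,2) = 1.
Cage b is a single given cell, which forces (2,3) = 4.
Cage h is a single given cell, which forces (3,3) = 2.
Column 2 now contains 1, which forces (4,2) = 4.
Column 3 already has 4, which forces (4,3) = 1.
The two cells of cage c must have product 12, leaving (1,1) = 4.
The two cells of cage a must have product 6; hence (1,2) = 2.
Column 3 now contains 2, so (1,3) = 3.
Row 1 now contains 4, leaving (1,4) = 1.
4 is placed in row 2, leaving (2,1) = 3.
Row 2 already has 3, leaving (2,4) = 2.
The 3 cells of cage e must have product 6, so (3,1) = 1.
2 is placed in row 3, so (3,2) = 3.
1 is placed in column 4, which forces (3,4) = 4.
Cage e has product 6; hence (4,1) = 2.
2 is placed in column 4, so (4,4) = 3.
Filled in: 4 2 3 1 / 3 1 4 2 / 1 3 2 4 / 2 4 1 3.

4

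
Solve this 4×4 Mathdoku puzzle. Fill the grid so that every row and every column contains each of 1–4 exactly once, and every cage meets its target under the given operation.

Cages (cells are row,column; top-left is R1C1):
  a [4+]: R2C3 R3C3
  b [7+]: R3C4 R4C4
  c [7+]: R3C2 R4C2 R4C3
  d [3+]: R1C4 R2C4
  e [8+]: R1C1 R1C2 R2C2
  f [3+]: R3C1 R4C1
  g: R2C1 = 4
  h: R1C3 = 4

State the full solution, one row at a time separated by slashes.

Cage h is a single given cell, leaving R1C3 = 4.
G is a freebie; hence R2C1 = 4.
The 3 cells of cage e must have sum 8, so R1C1 = 3.
Cage e has sum 8; hence R1C2 = 2.
Row 1 already has 2, leaving R1C4 = 1.
Cage e has sum 8; hence R2C2 = 3.
Row 2 already has 3, so R2C3 = 1.
Column 4 now contains 1, so R2C4 = 2.
1 is placed in column 3; hence R3C3 = 3.
3 is placed in row 3, which forces R3C4 = 4.
3 is placed in column 3, which forces R4C3 = 2.
4 is placed in column 4, which forces R4C4 = 3.
Cage f's pair has sum 3, so R3C1 = 2.
Row 3 already has 4; hence R3C2 = 1.
Row 4 now contains 2, leaving R4C1 = 1.
Cage c needs sum 7, so R4C2 = 4.

3 2 4 1 / 4 3 1 2 / 2 1 3 4 / 1 4 2 3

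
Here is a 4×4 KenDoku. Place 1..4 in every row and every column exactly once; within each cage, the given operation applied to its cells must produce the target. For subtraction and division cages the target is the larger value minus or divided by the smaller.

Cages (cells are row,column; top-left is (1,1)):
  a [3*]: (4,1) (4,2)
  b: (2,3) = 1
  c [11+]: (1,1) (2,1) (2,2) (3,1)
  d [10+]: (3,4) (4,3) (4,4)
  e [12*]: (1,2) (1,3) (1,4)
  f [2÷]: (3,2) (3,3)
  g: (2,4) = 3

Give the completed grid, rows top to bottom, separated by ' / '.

B is a freebie, which forces (2,3) = 1.
Cage g is given, which forces (2,4) = 3.
Column 4 now contains 3, which forces (3,4) = 4.
Column 4 already has 4; hence (4,4) = 2.
Column 4 already has 4, leaving (1,4) = 1.
The two cells of cage f must have quotient 2; hence (3,2) = 1.
4 is placed in row 3, leaving (3,3) = 2.
1 is placed in column 2, leaving (4,2) = 3.
Cage d needs sum 10; hence (4,3) = 4.
Cage c has sum 11, so (1,1) = 2.
Column 2 now contains 3, which forces (1,2) = 4.
4 is placed in column 3, leaving (1,3) = 3.
Cage c needs sum 11, so (2,1) = 4.
The 4 cells of cage c must have sum 11; hence (2,2) = 2.
Row 3 now contains 2, so (3,1) = 3.
3 is placed in row 4, so (4,1) = 1.

2 4 3 1 / 4 2 1 3 / 3 1 2 4 / 1 3 4 2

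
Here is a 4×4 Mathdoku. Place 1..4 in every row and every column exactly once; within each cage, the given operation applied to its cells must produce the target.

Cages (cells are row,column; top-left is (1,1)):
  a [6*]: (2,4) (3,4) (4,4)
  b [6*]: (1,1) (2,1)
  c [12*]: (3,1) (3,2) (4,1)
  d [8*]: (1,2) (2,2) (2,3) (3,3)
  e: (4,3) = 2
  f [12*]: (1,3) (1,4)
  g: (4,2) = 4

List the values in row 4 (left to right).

1 4 2 3

G is a freebie; hence (4,2) = 4.
Cage e is a single given cell, which forces (4,3) = 2.
Cage c has product 12; hence (3,1) = 4.
Row 3 already has 4, which forces (3,3) = 1.
Column 3 already has 1, so (2,3) = 4.
Row 3 already has 1, so (3,2) = 3.
Row 3 now contains 3; hence (3,4) = 2.
Cage c needs product 12; hence (4,1) = 1.
1 is placed in row 4, which forces (4,4) = 3.
Column 3 now contains 4, leaving (1,3) = 3.
Column 4 now contains 3, so (1,4) = 4.
Column 4 now contains 3, so (2,4) = 1.
Row 1 now contains 3; hence (1,1) = 2.
The 4 cells of cage d must have product 8, which forces (1,2) = 1.
Cage b needs two cells with product 6; hence (2,1) = 3.
Row 2 already has 1; hence (2,2) = 2.
Completed grid: 2 1 3 4 / 3 2 4 1 / 4 3 1 2 / 1 4 2 3.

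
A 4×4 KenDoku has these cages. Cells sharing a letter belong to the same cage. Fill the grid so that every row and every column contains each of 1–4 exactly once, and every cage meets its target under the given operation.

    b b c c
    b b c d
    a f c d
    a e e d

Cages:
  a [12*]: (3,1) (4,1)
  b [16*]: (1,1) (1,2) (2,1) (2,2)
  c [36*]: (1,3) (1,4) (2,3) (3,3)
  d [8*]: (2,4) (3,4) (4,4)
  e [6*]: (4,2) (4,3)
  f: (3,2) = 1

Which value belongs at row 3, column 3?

4

Cage c has product 36, so (1,4) = 3.
Cage f is given, so (3,2) = 1.
Row 2 needs a 3, and only (2,3) is open for it.
Cage c has product 36, so (1,3) = 1.
3 is placed in column 3; hence (3,3) = 4.
Row 3 now contains 4, so (3,4) = 2.
The two cells of cage e must have product 6, so (4,2) = 3.
3 is placed in column 3; hence (4,3) = 2.
Row 1 already has 1, which forces (1,1) = 2.
Cage b needs product 16; hence (1,2) = 4.
Cage b needs product 16, so (2,1) = 1.
The 4 cells of cage b must have product 16, which forces (2,2) = 2.
1 is placed in row 2; hence (2,4) = 4.
Row 3 now contains 4, so (3,1) = 3.
Row 4 already has 3, so (4,1) = 4.
Column 4 already has 4, which forces (4,4) = 1.
Filled in: 2 4 1 3 / 1 2 3 4 / 3 1 4 2 / 4 3 2 1.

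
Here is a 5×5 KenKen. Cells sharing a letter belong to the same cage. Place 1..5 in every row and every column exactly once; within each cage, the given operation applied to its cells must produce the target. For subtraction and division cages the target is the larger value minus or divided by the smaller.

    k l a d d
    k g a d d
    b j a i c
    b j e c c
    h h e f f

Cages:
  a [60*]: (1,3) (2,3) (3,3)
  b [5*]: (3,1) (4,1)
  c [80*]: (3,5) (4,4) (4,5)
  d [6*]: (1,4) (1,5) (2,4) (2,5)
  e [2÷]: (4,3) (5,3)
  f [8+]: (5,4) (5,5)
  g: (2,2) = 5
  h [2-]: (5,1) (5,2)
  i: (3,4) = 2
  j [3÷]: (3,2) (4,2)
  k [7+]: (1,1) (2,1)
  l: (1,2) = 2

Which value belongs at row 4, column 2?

3

L is a freebie, leaving (1,2) = 2.
Cage g is a single given cell, leaving (2,2) = 5.
Cage i is a single given cell; hence (3,4) = 2.
The 3 cells of cage c must have product 80; hence (3,5) = 4.
Cage c needs product 80; hence (4,4) = 4.
Cage c has product 80, which forces (4,5) = 5.
Column 5 now contains 5, which forces (5,5) = 3.
Cage d has product 6; hence (1,4) = 3.
3 is placed in column 5; hence (1,5) = 1.
Cage d needs product 6, leaving (2,4) = 1.
Cage d has product 6, so (2,5) = 2.
Cage b's pair has product 5, which forces (3,1) = 5.
Row 3 already has 5; hence (3,3) = 3.
Row 4 already has 5; hence (4,1) = 1.
Row 4 already has 1, which forces (4,2) = 3.
Row 4 already has 1, so (4,3) = 2.
Cage h needs two cells with difference 2, which forces (5,1) = 2.
The two cells of cage h must have difference 2, so (5,2) = 4.
Row 5 now contains 4, leaving (5,3) = 1.
3 is placed in row 5; hence (5,4) = 5.
Column 1 now contains 5, which forces (1,1) = 4.
Cage a has product 60, which forces (1,3) = 5.
Cage k needs two cells with sum 7; hence (2,1) = 3.
Column 3 already has 3, leaving (2,3) = 4.
Row 3 already has 3, which forces (3,2) = 1.
Completed grid: 4 2 5 3 1 / 3 5 4 1 2 / 5 1 3 2 4 / 1 3 2 4 5 / 2 4 1 5 3.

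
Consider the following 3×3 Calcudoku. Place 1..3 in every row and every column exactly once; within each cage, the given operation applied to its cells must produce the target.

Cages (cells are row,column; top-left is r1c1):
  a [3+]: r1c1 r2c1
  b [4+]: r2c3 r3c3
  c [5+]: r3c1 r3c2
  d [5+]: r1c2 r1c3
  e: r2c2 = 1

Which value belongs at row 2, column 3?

Cage e is given, leaving r2c2 = 1.
Row 2 already has 1, leaving r2c3 = 3.
3 is placed in column 3; hence r3c3 = 1.
The two cells of cage a must have sum 3; hence r1c1 = 1.
The two cells of cage d must have sum 5, which forces r1c2 = 3.
3 is placed in column 3, which forces r1c3 = 2.
Row 2 already has 1; hence r2c1 = 2.
Column 1 now contains 2; hence r3c1 = 3.
Column 2 now contains 3; hence r3c2 = 2.
The full grid is 1 3 2 / 2 1 3 / 3 2 1.

3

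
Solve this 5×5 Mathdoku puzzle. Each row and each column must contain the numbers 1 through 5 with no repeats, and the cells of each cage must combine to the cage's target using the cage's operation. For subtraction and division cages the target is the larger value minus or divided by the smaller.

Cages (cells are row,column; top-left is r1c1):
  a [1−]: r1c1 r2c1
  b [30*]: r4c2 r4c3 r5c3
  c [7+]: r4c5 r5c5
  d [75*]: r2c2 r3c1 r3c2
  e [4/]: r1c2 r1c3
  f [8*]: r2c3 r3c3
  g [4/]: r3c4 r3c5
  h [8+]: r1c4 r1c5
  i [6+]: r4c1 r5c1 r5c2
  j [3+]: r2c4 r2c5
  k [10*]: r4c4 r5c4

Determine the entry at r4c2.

2

Cage d has product 75, leaving r2c2 = 5.
Cage d needs product 75; hence r3c1 = 5.
Cage d needs product 75; hence r3c2 = 3.
Column 2 now contains 3, so r4c2 = 2.
Row 4 now contains 2, so r4c4 = 5.
Column 2 already has 2, which forces r5c2 = 1.
Column 4 already has 5, which forces r5c4 = 2.
Column 2 now contains 1, leaving r1c2 = 4.
Cage e needs two cells with quotient 4; hence r1c3 = 1.
Column 4 already has 5, which forces r1c4 = 3.
The two cells of cage h must have sum 8, leaving r1c5 = 5.
Column 4 now contains 2, which forces r2c4 = 1.
The two cells of cage j must have sum 3, leaving r2c5 = 2.
Column 4 now contains 1, which forces r3c4 = 4.
4 is placed in row 3, leaving r3c5 = 1.
The 3 cells of cage i must have sum 6, leaving r4c1 = 1.
Row 4 now contains 5; hence r4c3 = 3.
Row 4 now contains 3; hence r4c5 = 4.
Cage i has sum 6, which forces r5c1 = 4.
Cage b needs product 30, so r5c3 = 5.
4 is placed in column 5, leaving r5c5 = 3.
Row 1 already has 3, so r1c1 = 2.
4 is placed in column 1, so r2c1 = 3.
Row 2 now contains 2, which forces r2c3 = 4.
4 is placed in row 3, which forces r3c3 = 2.
Filled in: 2 4 1 3 5 / 3 5 4 1 2 / 5 3 2 4 1 / 1 2 3 5 4 / 4 1 5 2 3.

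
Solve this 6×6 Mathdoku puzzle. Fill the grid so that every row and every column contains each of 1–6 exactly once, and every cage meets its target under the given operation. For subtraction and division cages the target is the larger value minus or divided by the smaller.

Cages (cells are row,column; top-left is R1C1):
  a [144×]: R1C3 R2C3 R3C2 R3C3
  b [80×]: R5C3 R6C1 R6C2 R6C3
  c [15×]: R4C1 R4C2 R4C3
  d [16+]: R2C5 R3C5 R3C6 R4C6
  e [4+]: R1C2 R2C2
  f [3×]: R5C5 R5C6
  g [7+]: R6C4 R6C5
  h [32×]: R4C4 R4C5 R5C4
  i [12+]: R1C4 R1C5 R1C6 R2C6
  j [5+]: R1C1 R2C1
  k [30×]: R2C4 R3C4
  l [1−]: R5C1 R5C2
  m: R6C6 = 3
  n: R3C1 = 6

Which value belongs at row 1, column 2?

1

Cage n is given, leaving R3C1 = 6.
Row 3 already has 6, which forces R3C4 = 5.
Cage h has product 32, leaving R4C4 = 2.
The 3 cells of cage h must have product 32; hence R4C5 = 4.
Cage h has product 32, so R5C4 = 4.
Cage m is a single given cell, which forces R6C6 = 3.
Column 4 now contains 5; hence R2C4 = 6.
6 is placed in row 2, which forces R2C5 = 5.
Row 5 now contains 4, so R5C3 = 2.
Cage f's pair has product 3, which forces R5C5 = 3.
3 is placed in column 6, leaving R5C6 = 1.
Column 4 already has 6, so R6C4 = 1.
Row 6 now contains 1, which forces R6C5 = 6.
Cage a has product 144, which forces R1C3 = 6.
1 is placed in column 4, which forces R1C4 = 3.
Row 1 now contains 6, so R1C6 = 5.
The 4 cells of cage i must have sum 12; hence R2C6 = 2.
Cage a needs product 144, so R3C2 = 2.
Row 3 now contains 2, leaving R3C5 = 1.
Cage d needs sum 16, which forces R3C6 = 4.
Column 6 already has 5; hence R4C6 = 6.
1 is placed in row 5; hence R5C1 = 5.
1 is placed in row 5; hence R5C2 = 6.
3 is placed in row 1, which forces R1C2 = 1.
Column 5 now contains 1, which forces R1C5 = 2.
The two cells of cage e must have sum 4, so R2C2 = 3.
Cage a has product 144, which forces R2C3 = 4.
Row 3 already has 4, which forces R3C3 = 3.
3 is placed in column 2, so R4C2 = 5.
Row 4 now contains 5, which forces R4C3 = 1.
Cage b needs product 80; hence R6C1 = 2.
Column 2 now contains 5, leaving R6C2 = 4.
4 is placed in column 3, leaving R6C3 = 5.
Row 1 now contains 2, which forces R1C1 = 4.
4 is placed in row 2, which forces R2C1 = 1.
1 is placed in row 4; hence R4C1 = 3.
The full grid is 4 1 6 3 2 5 / 1 3 4 6 5 2 / 6 2 3 5 1 4 / 3 5 1 2 4 6 / 5 6 2 4 3 1 / 2 4 5 1 6 3.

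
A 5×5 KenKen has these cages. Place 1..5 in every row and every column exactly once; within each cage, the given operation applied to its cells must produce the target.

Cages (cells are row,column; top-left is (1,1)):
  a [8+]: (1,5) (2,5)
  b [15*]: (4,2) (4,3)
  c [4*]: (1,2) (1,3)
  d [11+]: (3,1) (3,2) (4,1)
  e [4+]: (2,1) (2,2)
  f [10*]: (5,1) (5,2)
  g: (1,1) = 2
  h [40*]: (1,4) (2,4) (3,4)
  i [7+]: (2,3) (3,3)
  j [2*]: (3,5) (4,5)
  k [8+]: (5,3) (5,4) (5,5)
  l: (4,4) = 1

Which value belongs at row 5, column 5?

4

Cage g is a single given cell; hence (1,1) = 2.
Cage l is a single given cell; hence (4,4) = 1.
Row 4 now contains 1, so (4,5) = 2.
Column 1 already has 2, which forces (5,1) = 5.
Row 5 now contains 5, which forces (5,2) = 2.
Cage d has sum 11; hence (3,1) = 3.
Cage d has sum 11, leaving (3,2) = 4.
Column 5 now contains 2, which forces (3,5) = 1.
The 3 cells of cage d must have sum 11; hence (4,1) = 4.
Column 2 already has 4; hence (1,2) = 1.
Cage c needs two cells with product 4, leaving (1,3) = 4.
Row 1 already has 4, which forces (1,4) = 5.
Row 1 now contains 5; hence (1,5) = 3.
Column 1 now contains 3, which forces (2,1) = 1.
Cage e needs two cells with sum 4, which forces (2,2) = 3.
Column 5 already has 3, so (2,5) = 5.
Column 4 now contains 5, which forces (3,4) = 2.
3 is placed in column 2; hence (4,2) = 5.
5 is placed in row 4, so (4,3) = 3.
The 3 cells of cage k must have sum 8, leaving (5,3) = 1.
Column 5 already has 3, so (5,5) = 4.
5 is placed in row 2, which forces (2,3) = 2.
Column 4 now contains 2, so (2,4) = 4.
Row 3 now contains 2, which forces (3,3) = 5.
4 is placed in row 5, so (5,4) = 3.
Filled in: 2 1 4 5 3 / 1 3 2 4 5 / 3 4 5 2 1 / 4 5 3 1 2 / 5 2 1 3 4.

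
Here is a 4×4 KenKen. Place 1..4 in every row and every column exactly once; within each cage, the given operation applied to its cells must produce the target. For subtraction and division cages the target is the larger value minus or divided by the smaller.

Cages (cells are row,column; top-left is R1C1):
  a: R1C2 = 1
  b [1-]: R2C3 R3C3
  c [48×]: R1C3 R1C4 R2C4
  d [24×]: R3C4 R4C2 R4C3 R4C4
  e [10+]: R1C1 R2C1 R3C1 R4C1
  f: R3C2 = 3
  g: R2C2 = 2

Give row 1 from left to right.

2 1 4 3

A is a freebie, leaving R1C2 = 1.
The 3 cells of cage c must have product 48, leaving R1C3 = 4.
Cage c needs product 48, leaving R1C4 = 3.
Cage g is given, so R2C2 = 2.
Cage c needs product 48; hence R2C4 = 4.
F is a freebie; hence R3C2 = 3.
3 is placed in column 2; hence R4C2 = 4.
Row 1 already has 3; hence R1C1 = 2.
The 4 cells of cage e must have sum 10, leaving R3C1 = 4.
Cage b needs two cells with difference 1, so R3C3 = 2.
Row 3 already has 2, leaving R3C4 = 1.
Cage d has product 24; hence R4C3 = 3.
Column 4 already has 1, leaving R4C4 = 2.
The 4 cells of cage e must have sum 10, which forces R2C1 = 3.
3 is placed in column 3, so R2C3 = 1.
3 is placed in row 4, so R4C1 = 1.
Completed grid: 2 1 4 3 / 3 2 1 4 / 4 3 2 1 / 1 4 3 2.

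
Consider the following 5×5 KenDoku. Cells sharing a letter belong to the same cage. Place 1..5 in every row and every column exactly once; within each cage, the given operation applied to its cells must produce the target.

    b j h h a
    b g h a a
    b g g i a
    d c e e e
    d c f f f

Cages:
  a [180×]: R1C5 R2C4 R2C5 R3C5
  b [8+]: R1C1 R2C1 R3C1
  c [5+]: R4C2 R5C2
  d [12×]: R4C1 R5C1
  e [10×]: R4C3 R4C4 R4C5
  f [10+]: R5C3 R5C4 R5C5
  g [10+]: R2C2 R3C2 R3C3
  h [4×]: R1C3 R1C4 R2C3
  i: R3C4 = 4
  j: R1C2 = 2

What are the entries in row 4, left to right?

3 4 5 2 1

J is a freebie; hence R1C2 = 2.
2 is placed in row 1; hence R1C4 = 1.
Cage a needs product 180, leaving R2C4 = 3.
Cage i is given; hence R3C4 = 4.
Row 1 now contains 1, which forces R1C3 = 4.
The 3 cells of cage h must have product 4, leaving R2C3 = 1.
Cage a has product 180; hence R2C5 = 4.
The 3 cells of cage b must have sum 8, which forces R3C1 = 1.
Row 3 now contains 1, leaving R3C2 = 3.
Row 3 already has 3, so R3C5 = 5.
Cage e needs product 10, which forces R4C5 = 1.
Cage b needs sum 8, so R1C1 = 5.
5 is placed in column 5; hence R1C5 = 3.
4 is placed in row 2, leaving R2C1 = 2.
4 is placed in row 2, which forces R2C2 = 5.
Row 3 already has 5; hence R3C3 = 2.
Row 4 already has 1, so R4C2 = 4.
Column 3 already has 2, which forces R4C3 = 5.
5 is placed in row 4, so R4C4 = 2.
The two cells of cage c must have sum 5, leaving R5C2 = 1.
Column 3 now contains 5, so R5C3 = 3.
2 is placed in column 4, so R5C4 = 5.
3 is placed in column 5, which forces R5C5 = 2.
4 is placed in row 4; hence R4C1 = 3.
Row 5 now contains 3, so R5C1 = 4.
The full grid is 5 2 4 1 3 / 2 5 1 3 4 / 1 3 2 4 5 / 3 4 5 2 1 / 4 1 3 5 2.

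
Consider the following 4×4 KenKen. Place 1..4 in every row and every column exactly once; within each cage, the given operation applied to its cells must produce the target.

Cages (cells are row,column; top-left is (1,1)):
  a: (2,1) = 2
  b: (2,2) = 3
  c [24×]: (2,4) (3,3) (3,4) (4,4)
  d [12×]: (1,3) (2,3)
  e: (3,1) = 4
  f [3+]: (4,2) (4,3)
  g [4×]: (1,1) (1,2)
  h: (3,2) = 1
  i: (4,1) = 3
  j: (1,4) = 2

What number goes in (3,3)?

2

J is a freebie, so (1,4) = 2.
Cage a is given; hence (2,1) = 2.
B is a freebie, so (2,2) = 3.
3 is placed in row 2, leaving (2,3) = 4.
Row 2 already has 4, which forces (2,4) = 1.
Cage e is a single given cell, leaving (3,1) = 4.
Cage h is a single given cell, leaving (3,2) = 1.
4 is placed in row 3, so (3,4) = 3.
I is a freebie, which forces (4,1) = 3.
1 is placed in column 2, which forces (4,2) = 2.
2 is placed in row 4, which forces (4,3) = 1.
Column 4 already has 3; hence (4,4) = 4.
Column 1 already has 4, which forces (1,1) = 1.
1 is placed in column 2, so (1,2) = 4.
Column 3 now contains 4, which forces (1,3) = 3.
3 is placed in row 3, leaving (3,3) = 2.
Completed grid: 1 4 3 2 / 2 3 4 1 / 4 1 2 3 / 3 2 1 4.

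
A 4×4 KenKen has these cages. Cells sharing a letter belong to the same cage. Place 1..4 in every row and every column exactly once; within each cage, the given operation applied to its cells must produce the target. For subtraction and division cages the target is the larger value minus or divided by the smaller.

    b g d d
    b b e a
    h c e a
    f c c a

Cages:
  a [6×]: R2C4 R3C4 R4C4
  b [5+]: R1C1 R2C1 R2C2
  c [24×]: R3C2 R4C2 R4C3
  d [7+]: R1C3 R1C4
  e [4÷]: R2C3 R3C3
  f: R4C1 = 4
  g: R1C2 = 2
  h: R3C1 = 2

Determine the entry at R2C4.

2

Cage g is given, so R1C2 = 2.
Column 2 already has 2; hence R2C2 = 1.
1 is placed in row 2, so R2C3 = 4.
H is a freebie, leaving R3C1 = 2.
4 is placed in column 3, leaving R3C3 = 1.
1 is placed in row 3; hence R3C4 = 3.
Cage f is a single given cell, which forces R4C1 = 4.
Row 4 already has 4, leaving R4C2 = 3.
3 is placed in row 4, so R4C3 = 2.
Row 4 already has 2; hence R4C4 = 1.
Row 1 already has 2, which forces R1C1 = 1.
4 is placed in column 3; hence R1C3 = 3.
3 is placed in column 4, so R1C4 = 4.
1 is placed in row 2, so R2C1 = 3.
3 is placed in column 4, which forces R2C4 = 2.
3 is placed in row 3, leaving R3C2 = 4.
Filled in: 1 2 3 4 / 3 1 4 2 / 2 4 1 3 / 4 3 2 1.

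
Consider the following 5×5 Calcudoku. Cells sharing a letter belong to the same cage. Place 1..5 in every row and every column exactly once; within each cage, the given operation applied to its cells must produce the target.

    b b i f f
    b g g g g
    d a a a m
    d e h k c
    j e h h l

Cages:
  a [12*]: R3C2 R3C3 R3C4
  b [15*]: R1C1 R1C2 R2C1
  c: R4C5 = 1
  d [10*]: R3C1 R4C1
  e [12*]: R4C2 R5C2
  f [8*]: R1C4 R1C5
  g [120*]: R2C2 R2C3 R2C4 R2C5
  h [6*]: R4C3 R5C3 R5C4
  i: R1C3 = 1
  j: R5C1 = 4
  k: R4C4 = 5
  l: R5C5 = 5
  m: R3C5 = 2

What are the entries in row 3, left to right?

5 1 4 3 2

Cage i is a single given cell, so R1C3 = 1.
M is a freebie, so R3C5 = 2.
Cage k is given, which forces R4C4 = 5.
C is a freebie, so R4C5 = 1.
Cage j is given, which forces R5C1 = 4.
4 is placed in row 5, so R5C2 = 3.
Row 5 now contains 3, so R5C3 = 2.
Row 5 already has 2, so R5C4 = 1.
Cage l is a single given cell, leaving R5C5 = 5.
Cage b has product 15, which forces R1C1 = 3.
Column 2 already has 3; hence R1C2 = 5.
Cage f needs two cells with product 8, so R1C4 = 2.
2 is placed in column 5, leaving R1C5 = 4.
Cage b has product 15, leaving R2C1 = 1.
Column 5 already has 4; hence R2C5 = 3.
Row 3 now contains 2; hence R3C1 = 5.
Cage a needs product 12, leaving R3C2 = 1.
Row 4 now contains 5, leaving R4C1 = 2.
Column 2 already has 3, so R4C2 = 4.
2 is placed in column 3, leaving R4C3 = 3.
4 is placed in column 2, which forces R2C2 = 2.
Cage g has product 120, leaving R2C3 = 5.
Row 2 already has 3; hence R2C4 = 4.
Column 3 already has 3, so R3C3 = 4.
Cage a has product 12, which forces R3C4 = 3.
Completed grid: 3 5 1 2 4 / 1 2 5 4 3 / 5 1 4 3 2 / 2 4 3 5 1 / 4 3 2 1 5.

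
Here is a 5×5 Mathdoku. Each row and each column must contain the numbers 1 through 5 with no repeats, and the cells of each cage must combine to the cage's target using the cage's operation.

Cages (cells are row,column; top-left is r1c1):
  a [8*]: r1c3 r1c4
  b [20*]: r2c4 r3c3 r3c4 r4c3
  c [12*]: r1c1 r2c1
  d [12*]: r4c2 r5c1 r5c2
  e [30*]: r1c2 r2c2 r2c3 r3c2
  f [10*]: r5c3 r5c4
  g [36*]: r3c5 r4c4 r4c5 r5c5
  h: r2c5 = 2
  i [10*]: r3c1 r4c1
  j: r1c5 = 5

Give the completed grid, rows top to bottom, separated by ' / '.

J is a freebie, which forces r1c5 = 5.
Cage h is given, so r2c5 = 2.
The 4 cells of cage g must have product 36, which forces r4c4 = 3.
The only place for 1 in row 1 is r1c2.
Cage e needs product 30, so r3c2 = 2.
2 is placed in column 2, which forces r4c2 = 4.
Row 4 already has 4, leaving r4c5 = 1.
Cage d has product 12; hence r5c2 = 3.
Row 5 already has 3, which forces r5c5 = 4.
Column 2 already has 3, so r2c2 = 5.
The 4 cells of cage e must have product 30, leaving r2c3 = 3.
Cage b needs product 20, leaving r2c4 = 1.
2 is placed in row 3, leaving r3c1 = 5.
Cage b needs product 20; hence r3c3 = 1.
Cage b needs product 20, leaving r3c4 = 4.
4 is placed in column 5, so r3c5 = 3.
The two cells of cage i must have product 10, leaving r4c1 = 2.
The 4 cells of cage b must have product 20, which forces r4c3 = 5.
Cage d has product 12, which forces r5c1 = 1.
Column 3 already has 5, leaving r5c3 = 2.
Row 5 already has 2, leaving r5c4 = 5.
Cage c's pair has product 12; hence r1c1 = 3.
2 is placed in column 3; hence r1c3 = 4.
Column 4 already has 4; hence r1c4 = 2.
Row 2 now contains 3, leaving r2c1 = 4.

3 1 4 2 5 / 4 5 3 1 2 / 5 2 1 4 3 / 2 4 5 3 1 / 1 3 2 5 4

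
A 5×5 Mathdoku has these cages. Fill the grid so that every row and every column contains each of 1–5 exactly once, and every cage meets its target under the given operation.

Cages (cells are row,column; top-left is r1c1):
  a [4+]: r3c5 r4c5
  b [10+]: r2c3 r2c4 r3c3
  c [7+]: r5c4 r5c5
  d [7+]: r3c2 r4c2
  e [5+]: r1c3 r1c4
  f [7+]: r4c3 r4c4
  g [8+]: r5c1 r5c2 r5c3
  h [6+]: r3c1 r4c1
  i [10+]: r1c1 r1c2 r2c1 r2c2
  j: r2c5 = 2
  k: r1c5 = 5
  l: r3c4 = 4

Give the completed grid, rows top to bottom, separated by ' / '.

Cage k is given, which forces r1c5 = 5.
J is a freebie, which forces r2c5 = 2.
Cage l is a single given cell; hence r3c4 = 4.
Cage c needs two cells with sum 7, which forces r5c4 = 3.
Cage c needs two cells with sum 7, leaving r5c5 = 4.
In row 4, 3 can only go at r4c5, so r4c5 = 3.
3 is placed in column 5, leaving r3c5 = 1.
Row 3 needs a 3, and only r3c2 is open for it.
Cage d needs two cells with sum 7; hence r4c2 = 4.
The two cells of cage h must have sum 6, leaving r3c1 = 5.
5 is placed in row 3, which forces r3c3 = 2.
4 is placed in row 4, which forces r4c1 = 1.
Column 3 already has 2, leaving r4c3 = 5.
5 is placed in row 4; hence r4c4 = 2.
1 is placed in column 1, so r5c1 = 2.
5 is placed in column 3, which forces r5c3 = 1.
The 4 cells of cage i must have sum 10; hence r1c2 = 2.
Cage e's pair has sum 5, so r1c3 = 4.
2 is placed in column 4, leaving r1c4 = 1.
Cage i needs sum 10; hence r2c2 = 1.
Cage b has sum 10, so r2c3 = 3.
Cage b has sum 10, which forces r2c4 = 5.
Row 5 already has 1, leaving r5c2 = 5.
4 is placed in row 1; hence r1c1 = 3.
3 is placed in row 2, leaving r2c1 = 4.

3 2 4 1 5 / 4 1 3 5 2 / 5 3 2 4 1 / 1 4 5 2 3 / 2 5 1 3 4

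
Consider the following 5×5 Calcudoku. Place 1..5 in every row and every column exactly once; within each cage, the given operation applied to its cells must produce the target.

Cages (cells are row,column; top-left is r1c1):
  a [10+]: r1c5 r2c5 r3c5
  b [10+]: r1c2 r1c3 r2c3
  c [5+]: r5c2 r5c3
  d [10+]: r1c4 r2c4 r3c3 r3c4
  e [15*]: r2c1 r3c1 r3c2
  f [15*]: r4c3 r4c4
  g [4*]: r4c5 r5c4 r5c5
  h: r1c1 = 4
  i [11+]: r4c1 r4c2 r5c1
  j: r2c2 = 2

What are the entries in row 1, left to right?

Cage h is a single given cell, so r1c1 = 4.
Cage j is given, leaving r2c2 = 2.
Row 4 needs a 4, and only r4c2 is open for it.
Row 4 needs a 1, and only r4c5 is open for it.
The 3 cells of cage g must have product 4, leaving r5c4 = 1.
1 is placed in column 5, which forces r5c5 = 4.
The 4 cells of cage d must have sum 10, so r3c3 = 1.
Row 5 already has 1, so r5c2 = 3.
Row 5 already has 4, which forces r5c3 = 2.
Cage b has sum 10, leaving r1c2 = 1.
2 is placed in column 3, which forces r1c3 = 5.
Cage e needs product 15, so r2c1 = 1.
Cage b has sum 10, which forces r2c3 = 4.
Row 2 now contains 4, which forces r2c4 = 3.
Row 2 now contains 3, so r2c5 = 5.
The 3 cells of cage e must have product 15, leaving r3c1 = 3.
3 is placed in column 2; hence r3c2 = 5.
3 is placed in row 3, leaving r3c5 = 2.
Cage i needs sum 11, so r4c1 = 2.
5 is placed in column 3, which forces r4c3 = 3.
Column 4 already has 3, leaving r4c4 = 5.
Row 5 now contains 2, so r5c1 = 5.
Column 4 already has 3, so r1c4 = 2.
Column 5 already has 2; hence r1c5 = 3.
Row 3 already has 2, leaving r3c4 = 4.
Filled in: 4 1 5 2 3 / 1 2 4 3 5 / 3 5 1 4 2 / 2 4 3 5 1 / 5 3 2 1 4.

4 1 5 2 3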